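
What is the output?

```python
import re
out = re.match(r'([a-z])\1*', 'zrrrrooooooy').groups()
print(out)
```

('z',)

`\1` has to match the exact text group 1 already captured.
With `match`, the pattern is implicitly anchored at the beginning.
The match spans [0:1] → 'z'.
Captured: group 1 = 'z'.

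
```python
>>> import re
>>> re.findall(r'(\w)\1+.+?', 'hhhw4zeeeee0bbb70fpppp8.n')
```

`\1` has to match the exact text group 1 already captured.
`findall` collects group 1 from each match (4 total).

['h', 'e', 'b', 'p']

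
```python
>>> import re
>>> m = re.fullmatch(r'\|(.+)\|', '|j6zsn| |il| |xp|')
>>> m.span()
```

For `fullmatch`, every character of the input must be accounted for by the pattern.
The match spans [0:17] → '|j6zsn| |il| |xp|'.
Captured: group 1 = 'j6zsn| |il| |xp'.

(0, 17)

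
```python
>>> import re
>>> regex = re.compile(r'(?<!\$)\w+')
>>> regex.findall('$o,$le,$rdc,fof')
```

['e', 'dc', 'fof']

`(?!…)`/`(?<!…)` only lets a position through if the neighbouring text does NOT match; no characters are consumed.
Scanning left to right: at [5:6] → 'e'; at [9:11] → 'dc'; at [12:15] → 'fof'.
Since nothing is captured, `findall` lists the 3 matched substrings directly.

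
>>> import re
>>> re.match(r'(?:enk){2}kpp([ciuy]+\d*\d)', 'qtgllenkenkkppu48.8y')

None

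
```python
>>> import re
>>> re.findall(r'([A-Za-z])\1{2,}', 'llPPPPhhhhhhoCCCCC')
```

['P', 'h', 'C']

After group 1 captures some text, `\1` only succeeds where that same text appears again.
Walking the string: at [2:6] match 'PPPP', group 1 = 'P'; at [6:12] match 'hhhhhh', group 1 = 'h'; at [13:18] match 'CCCCC', group 1 = 'C'.
With a single group, `findall` returns only what that group captured — 3 items.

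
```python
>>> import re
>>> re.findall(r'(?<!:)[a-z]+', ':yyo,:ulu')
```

['yo', 'lu']

The negative lookahead/lookbehind blocks any match where the forbidden context is present.
With no groups in the pattern, `findall` gives back each whole match — 2 here.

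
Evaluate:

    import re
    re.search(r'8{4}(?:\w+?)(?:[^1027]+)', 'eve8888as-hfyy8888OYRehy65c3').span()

(3, 28)

Pattern: exactly 4 of a literal '8'; then one or more of a word character (lazy) (non-capturing group); then one or more of any character except [1027] (non-capturing group).
`re.search` scans for the first position where the pattern succeeds.
The match spans [3:28] → '8888as-hfyy8888OYRehy65c3'.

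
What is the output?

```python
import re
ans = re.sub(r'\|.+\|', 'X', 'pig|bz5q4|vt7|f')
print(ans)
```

pigXf

Matches: at [3:14] → '|bz5q4|vt7|'.
Every occurrence is swapped for 'X'.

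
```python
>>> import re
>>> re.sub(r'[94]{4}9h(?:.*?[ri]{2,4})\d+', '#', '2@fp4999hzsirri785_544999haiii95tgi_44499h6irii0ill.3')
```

'2@fp4999hzsirri785_5#tgi_#ill.3'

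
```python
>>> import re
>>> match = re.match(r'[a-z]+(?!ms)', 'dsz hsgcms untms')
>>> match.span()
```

`re.match` won't scan ahead — the pattern has to work from the very first character.
The match spans [0:3] → 'dsz'.

(0, 3)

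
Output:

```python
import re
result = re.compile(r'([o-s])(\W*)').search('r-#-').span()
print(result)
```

This matches a character in [o-s] (captured); then zero or more of a non-word character (captured).
Unlike `match`, `search` isn't anchored — it looks for the pattern anywhere in the string.
The match spans [0:4] → 'r-#-'.
Captured: group 1 = 'r', group 2 = '-#-'.

(0, 4)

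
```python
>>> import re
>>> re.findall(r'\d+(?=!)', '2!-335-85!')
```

['2', '85']

The lookaround is zero-width — it requires the adjacent text to match without consuming it, so the asserted text isn't part of the match.
Matches: at [0:1] → '2'; at [7:9] → '85'.
No capturing groups, so `findall` returns the 2 full match strings.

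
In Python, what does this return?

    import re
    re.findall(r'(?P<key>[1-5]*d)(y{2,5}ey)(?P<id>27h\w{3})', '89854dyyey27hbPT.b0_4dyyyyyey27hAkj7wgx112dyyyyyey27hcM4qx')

`findall` packs the 3 group values into a tuple for every match.

[('54d', 'yyey', '27hbPT'), ('4d', 'yyyyyey', '27hAkj'), ('112d', 'yyyyyey', '27hcM4')]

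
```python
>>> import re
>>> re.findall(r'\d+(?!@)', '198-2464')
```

`(?!…)`/`(?<!…)` only lets a position through if the neighbouring text does NOT match; no characters are consumed.
No capturing groups, so `findall` returns the 2 full match strings.

['198', '2464']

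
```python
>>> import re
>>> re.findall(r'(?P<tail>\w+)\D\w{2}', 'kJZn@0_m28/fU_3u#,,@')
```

This matches one or more of a word character (captured as 'tail'); then a non-digit, then exactly 2 of a word character.
Scanning left to right: at [0:7] match 'kJZn@0_', group 1 = 'kJZn'; at [7:13] match 'm28/fU', group 1 = 'm28'.
With a single group, `findall` returns only what that group captured — 2 items.

['kJZn', 'm28']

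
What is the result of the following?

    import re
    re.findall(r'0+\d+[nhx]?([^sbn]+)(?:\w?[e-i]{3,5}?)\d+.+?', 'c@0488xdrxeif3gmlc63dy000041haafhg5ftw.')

['drxeif3gmlc63dy000041haa']

This matches one or more of a literal '0', then one or more of a digit, then optionally one of [nhx]; then one or more of any character except [sbn] (captured); then optionally a word character, then 3 to 5 of a character in [e-i] (lazy) (non-capturing group); then one or more of a digit, then one or more of any character (lazy).
`findall` collects group 1 from the one match (1 total).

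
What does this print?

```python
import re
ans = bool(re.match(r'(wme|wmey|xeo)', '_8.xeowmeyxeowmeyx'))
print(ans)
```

With `match`, the pattern is implicitly anchored at the beginning.
Here the pattern fails at index 0, so the call returns None, and `bool(None)` is False.

False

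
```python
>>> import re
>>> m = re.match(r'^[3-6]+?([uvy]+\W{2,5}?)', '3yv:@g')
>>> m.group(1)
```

'yv:@'

The pattern matches anchored at the start of the string; then one or more of a character in [3-6] (lazy); then one or more of one of [uvy], then 2 to 5 of a non-word character (lazy) (captured).
With `match`, the pattern is implicitly anchored at the beginning.
The match spans [0:5] → '3yv:@'.
Captured: group 1 = 'yv:@'.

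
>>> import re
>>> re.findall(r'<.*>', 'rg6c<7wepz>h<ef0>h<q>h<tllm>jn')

['<7wepz>h<ef0>h<q>h<tllm>']

`findall` yields the raw match text (1 of them) because the pattern has no groups.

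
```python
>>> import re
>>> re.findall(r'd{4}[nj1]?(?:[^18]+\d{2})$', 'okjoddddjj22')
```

With no groups in the pattern, `findall` gives back each whole match — 1 here.

['ddddjj22']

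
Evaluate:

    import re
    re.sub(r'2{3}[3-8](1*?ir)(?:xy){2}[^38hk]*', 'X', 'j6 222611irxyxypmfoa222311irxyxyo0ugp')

This matches exactly 3 of a literal '2', then a character in [3-8]; then zero or more of a literal '1' (lazy), then the literal 'ir' (captured); then the literal 'xy' repeated 2 times, then zero or more of any character except [38hk].
Every occurrence is swapped for 'X'.

'j6 X311irxyxyo0ugp'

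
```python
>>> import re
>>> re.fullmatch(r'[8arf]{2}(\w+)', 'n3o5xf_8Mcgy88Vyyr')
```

None

This matches exactly 2 of one of [8arf]; then one or more of a word character (captured).
`fullmatch` succeeds only if the pattern covers the string from start to end.
Here the string isn't matched end-to-end, so the call returns None.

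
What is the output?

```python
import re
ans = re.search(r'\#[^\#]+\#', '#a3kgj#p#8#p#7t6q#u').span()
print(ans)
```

(0, 7)

The match spans [0:7] → '#a3kgj#'.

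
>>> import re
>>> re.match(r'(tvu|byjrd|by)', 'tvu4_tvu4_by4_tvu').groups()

('tvu',)

`match` is anchored at position 0; if the pattern doesn't fit there, it returns None.
The match spans [0:3] → 'tvu'.
Captured: group 1 = 'tvu'.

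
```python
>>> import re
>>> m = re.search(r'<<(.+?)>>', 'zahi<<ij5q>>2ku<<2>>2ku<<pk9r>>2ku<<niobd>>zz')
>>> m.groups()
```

('ij5q',)

The match spans [4:12] → '<<ij5q>>'.
Captured: group 1 = 'ij5q'.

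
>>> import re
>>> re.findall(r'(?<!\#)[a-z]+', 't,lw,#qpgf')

The negative lookahead/lookbehind blocks any match where the forbidden context is present.
With no groups in the pattern, `findall` gives back each whole match — 3 here.

['t', 'lw', 'pgf']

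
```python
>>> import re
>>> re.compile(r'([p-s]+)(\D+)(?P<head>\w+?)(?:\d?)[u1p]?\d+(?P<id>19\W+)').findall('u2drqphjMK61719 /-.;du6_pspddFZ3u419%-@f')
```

This matches one or more of a character in [p-s] (captured); then one or more of a non-digit (captured); then one or more of a word character (lazy) (captured as 'head'); then optionally a digit (non-capturing group); then optionally one of [u1p], then one or more of a digit; then the literal '19', then one or more of a non-word character (captured as 'id').
A `+?`/`*?`/`{m,n}?` starts at its minimum and grows only as far as needed for what follows to match.
Scanning left to right: at [3:20] match 'rqphjMK61719 /-.;', groups = ('rqp', 'hjMK', '6', '19 /-.;'); at [24:39] match 'pspddFZ3u419%-@', groups = ('psp', 'ddFZ', '3', '19%-@').
With 4 capturing groups, `findall` returns a 4-tuple per match.

[('rqp', 'hjMK', '6', '19 /-.;'), ('psp', 'ddFZ', '3', '19%-@')]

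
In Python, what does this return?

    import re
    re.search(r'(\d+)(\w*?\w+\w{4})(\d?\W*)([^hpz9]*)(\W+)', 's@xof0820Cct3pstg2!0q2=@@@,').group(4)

The pattern matches one or more of a digit (captured); then zero or more of a word character (lazy), then one or more of a word character, then exactly 4 of a word character (captured); then optionally a digit, then zero or more of a non-word character (captured); then zero or more of any character except [hpz9] (captured); then one or more of a non-word character (captured).
`search` walks the string left to right and returns the first match it finds.
The match spans [5:27] → '0820Cct3pstg2!0q2=@@@,'.
Captured: group 1 = '0820', group 2 = 'Cct3pstg2', group 3 = '!', group 4 = '0q2=@@@', group 5 = ','.

'0q2=@@@'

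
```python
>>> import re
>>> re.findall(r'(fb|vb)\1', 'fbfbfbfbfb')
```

['fb', 'fb']

`\1` is not a pattern — it's the concrete string captured by group 1, re-applied verbatim.
Because there's exactly one group, `findall` drops the full match and keeps group 1 from each hit.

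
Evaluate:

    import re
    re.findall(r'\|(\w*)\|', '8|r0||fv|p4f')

['r0', 'fv']

`findall` collects group 1 from each match (2 total).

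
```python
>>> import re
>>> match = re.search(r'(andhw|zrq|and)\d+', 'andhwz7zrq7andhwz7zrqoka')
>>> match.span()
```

(7, 11)

`re.search` scans for the first position where the pattern succeeds.
The match spans [7:11] → 'zrq7'.
Captured: group 1 = 'zrq'.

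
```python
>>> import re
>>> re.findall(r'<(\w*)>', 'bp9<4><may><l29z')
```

`findall` collects group 1 from each match (2 total).

['4', 'may']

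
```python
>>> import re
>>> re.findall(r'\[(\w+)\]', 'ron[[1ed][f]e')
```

['1ed', 'f']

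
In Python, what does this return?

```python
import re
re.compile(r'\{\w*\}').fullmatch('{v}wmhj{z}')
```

None

`re.fullmatch` requires the pattern to consume the entire string.
Here the string isn't matched end-to-end, so the call returns None.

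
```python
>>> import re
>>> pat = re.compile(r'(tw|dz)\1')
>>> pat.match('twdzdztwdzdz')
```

None

`\1` is not a pattern — it's the concrete string captured by group 1, re-applied verbatim.
`re.match` only tries the pattern at the start of the string.
Here position 0 doesn't satisfy it, so the call returns None.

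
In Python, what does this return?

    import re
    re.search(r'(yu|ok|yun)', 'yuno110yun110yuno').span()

(0, 2)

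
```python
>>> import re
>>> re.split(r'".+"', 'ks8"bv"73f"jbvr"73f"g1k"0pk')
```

['ks8', '0pk']

Matches to split on: at [3:24] → '"bv"73f"jbvr"73f"g1k"'.
Splitting on the pattern gives 2 pieces.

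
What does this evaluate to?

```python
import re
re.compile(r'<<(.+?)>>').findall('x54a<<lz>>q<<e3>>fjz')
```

['lz', 'e3']

A `+?`/`*?`/`{m,n}?` starts at its minimum and grows only as far as needed for what follows to match.
Walking the string: at [4:10] match '<<lz>>', group 1 = 'lz'; at [11:17] match '<<e3>>', group 1 = 'e3'.
`findall` collects group 1 from each match (2 total).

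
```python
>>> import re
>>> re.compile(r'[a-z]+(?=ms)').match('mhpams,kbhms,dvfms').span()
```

`re.match` won't scan ahead — the pattern has to work from the very first character.
The match spans [0:4] → 'mhpa'.

(0, 4)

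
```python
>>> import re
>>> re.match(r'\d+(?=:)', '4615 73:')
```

None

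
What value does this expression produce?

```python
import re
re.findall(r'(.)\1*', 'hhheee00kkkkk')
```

['h', 'e', '0', 'k']

`\1` has to match the exact text group 1 already captured.
Matches: at [0:3] match 'hhh', group 1 = 'h'; at [3:6] match 'eee', group 1 = 'e'; at [6:8] match '00', group 1 = '0'; at [8:13] match 'kkkkk', group 1 = 'k'.
One capturing group, so `findall` returns just the captured substring from each match — 4 in all.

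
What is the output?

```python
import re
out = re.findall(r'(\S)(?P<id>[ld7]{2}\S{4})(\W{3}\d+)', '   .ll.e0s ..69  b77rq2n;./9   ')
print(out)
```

The pattern matches a non-whitespace character (captured); then exactly 2 of one of [ld7], then exactly 4 of a non-whitespace character (captured as 'id'); then exactly 3 of a non-word character, then one or more of a digit (captured).
Walking the string: at [3:15] match '.ll.e0s ..69', groups = ('.', 'll.e0s', ' ..69'); at [17:28] match 'b77rq2n;./9', groups = ('b', '77rq2n', ';./9').
With 3 capturing groups, `findall` returns a 3-tuple per match.

[('.', 'll.e0s', ' ..69'), ('b', '77rq2n', ';./9')]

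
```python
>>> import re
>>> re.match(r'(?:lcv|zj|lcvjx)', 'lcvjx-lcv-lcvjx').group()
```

'lcv'

Branches in `(...|...)` are attempted left-to-right; the first branch that allows the whole pattern to succeed is taken.
`match` is anchored at position 0; if the pattern doesn't fit there, it returns None.
The match spans [0:3] → 'lcv'.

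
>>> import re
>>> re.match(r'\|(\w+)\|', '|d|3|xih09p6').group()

With `match`, the pattern is implicitly anchored at the beginning.
The match spans [0:3] → '|d|'.
Captured: group 1 = 'd'.

'|d|'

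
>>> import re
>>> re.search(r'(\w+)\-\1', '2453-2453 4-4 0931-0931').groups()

('2453',)

`\1` is not a pattern — it's the concrete string captured by group 1, re-applied verbatim.
`re.search` tries every starting position until one works.
The match spans [0:9] → '2453-2453'.
Captured: group 1 = '2453'.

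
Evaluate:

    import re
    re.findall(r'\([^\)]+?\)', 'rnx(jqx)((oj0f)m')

Matches: at [3:8] → '(jqx)'; at [8:15] → '((oj0f)'.
No capturing groups, so `findall` returns the 2 full match strings.

['(jqx)', '((oj0f)']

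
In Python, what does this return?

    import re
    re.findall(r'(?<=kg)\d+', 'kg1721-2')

The positive lookaround only admits positions where the adjacent text matches; those characters stay outside the span.
Walking the string: at [2:6] → '1721'.
Since nothing is captured, `findall` lists the 1 matched substring directly.

['1721']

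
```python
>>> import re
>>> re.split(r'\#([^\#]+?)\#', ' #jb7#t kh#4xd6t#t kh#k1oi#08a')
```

Matches to split on: at [1:6] → '#jb7#'; at [10:17] → '#4xd6t#'; at [21:27] → '#k1oi#'.
With a capturing group present, the delimiter's captured portion is kept in the result list.

[' ', 'jb7', 't kh', '4xd6t', 't kh', 'k1oi', '08a']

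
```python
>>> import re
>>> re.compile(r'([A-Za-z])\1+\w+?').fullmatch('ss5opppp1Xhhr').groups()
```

('s',)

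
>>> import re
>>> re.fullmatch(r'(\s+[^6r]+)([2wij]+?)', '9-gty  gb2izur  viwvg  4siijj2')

`fullmatch` succeeds only if the pattern covers the string from start to end.
Here there's no way to consume every character, so the call returns None.

None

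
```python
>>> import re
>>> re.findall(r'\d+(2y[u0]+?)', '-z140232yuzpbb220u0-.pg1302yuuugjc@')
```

['2yu', '2yu']

Because the quantifier is non-greedy, it stops expanding at the earliest point where the rest of the pattern can succeed.
One capturing group, so `findall` returns just the captured substring from each match — 2 in all.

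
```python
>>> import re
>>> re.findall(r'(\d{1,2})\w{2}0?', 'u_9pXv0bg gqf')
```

['9', '0']

This matches 1 to 2 of a digit (captured); then exactly 2 of a word character, then optionally the literal '0'.
Scanning left to right: at [2:5] match '9pX', group 1 = '9'; at [6:9] match '0bg', group 1 = '0'.
Because there's exactly one group, `findall` drops the full match and keeps group 1 from each hit.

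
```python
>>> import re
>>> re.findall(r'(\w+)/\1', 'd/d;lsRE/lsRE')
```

['d', 'lsRE']

After group 1 captures some text, `\1` only succeeds where that same text appears again.
One capturing group, so `findall` returns just the captured substring from each match — 2 in all.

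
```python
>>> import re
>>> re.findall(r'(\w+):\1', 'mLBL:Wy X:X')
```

['X']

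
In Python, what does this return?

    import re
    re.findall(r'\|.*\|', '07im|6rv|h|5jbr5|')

['|6rv|h|5jbr5|']

No capturing groups, so `findall` returns the 1 full match string.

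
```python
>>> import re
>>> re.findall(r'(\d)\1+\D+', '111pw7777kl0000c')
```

['1', '7', '0']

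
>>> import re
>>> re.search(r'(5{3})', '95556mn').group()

'555'

This matches exactly 3 of a literal '5' (captured).
`search` walks the string left to right and returns the first match it finds.
The match spans [1:4] → '555'.
Captured: group 1 = '555'.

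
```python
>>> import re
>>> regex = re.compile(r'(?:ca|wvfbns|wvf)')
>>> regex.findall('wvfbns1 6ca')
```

['wvfbns', 'ca']

`|` is ordered: at each position the engine commits to the first alternative that works.
Walking the string: at [0:6] → 'wvfbns'; at [9:11] → 'ca'.
No capturing groups, so `findall` returns the 2 full match strings.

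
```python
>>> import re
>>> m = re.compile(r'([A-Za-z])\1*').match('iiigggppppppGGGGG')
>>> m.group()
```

'iii'

`match` is anchored at position 0; if the pattern doesn't fit there, it returns None.
The match spans [0:3] → 'iii'.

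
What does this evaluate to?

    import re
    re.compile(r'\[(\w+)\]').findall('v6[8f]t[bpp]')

Scanning left to right: at [2:6] match '[8f]', group 1 = '8f'; at [7:12] match '[bpp]', group 1 = 'bpp'.
Because there's exactly one group, `findall` drops the full match and keeps group 1 from each hit.

['8f', 'bpp']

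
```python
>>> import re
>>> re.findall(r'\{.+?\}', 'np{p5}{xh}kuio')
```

['{p5}', '{xh}']

The `?` after the quantifier makes it lazy — it takes as little as possible before letting the rest of the pattern try.
Scanning left to right: at [2:6] → '{p5}'; at [6:10] → '{xh}'.
With no groups in the pattern, `findall` gives back each whole match — 2 here.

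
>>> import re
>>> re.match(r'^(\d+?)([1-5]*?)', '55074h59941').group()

`re.match` only tries the pattern at the start of the string.
The match spans [0:1] → '5'.

'5'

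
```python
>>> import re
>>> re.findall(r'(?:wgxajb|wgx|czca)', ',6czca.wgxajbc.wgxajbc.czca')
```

Branches in `(...|...)` are attempted left-to-right; the first branch that allows the whole pattern to succeed is taken.
Matches: at [2:6] → 'czca'; at [7:13] → 'wgxajb'; at [15:21] → 'wgxajb'; at [23:27] → 'czca'.
With no groups in the pattern, `findall` gives back each whole match — 4 here.

['czca', 'wgxajb', 'wgxajb', 'czca']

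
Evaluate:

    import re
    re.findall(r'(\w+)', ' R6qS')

['R6qS']

The pattern matches one or more of a word character (captured).
Matches: at [1:5] match 'R6qS', group 1 = 'R6qS'.
Because there's exactly one group, `findall` drops the full match and keeps group 1 from the one hit.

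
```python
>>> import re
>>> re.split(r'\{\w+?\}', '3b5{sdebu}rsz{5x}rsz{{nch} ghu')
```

Splitting on the pattern gives 4 pieces.

['3b5', 'rsz', 'rsz{', ' ghu']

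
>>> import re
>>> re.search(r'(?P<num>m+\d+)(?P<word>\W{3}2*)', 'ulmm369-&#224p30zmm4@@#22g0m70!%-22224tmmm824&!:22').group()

Pattern: one or more of the literal 'm', then one or more of a digit (captured as 'num'); then exactly 3 of a non-word character, then zero or more of the literal '2' (captured as 'word').
The match spans [2:12] → 'mm369-&#22'.

'mm369-&#22'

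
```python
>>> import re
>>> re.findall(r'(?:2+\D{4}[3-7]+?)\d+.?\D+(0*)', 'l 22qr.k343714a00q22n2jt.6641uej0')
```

['00']

The pattern matches one or more of a literal '2', then exactly 4 of a non-digit, then one or more of a character in [3-7] (lazy) (non-capturing group); then one or more of a digit; then optionally any character; then one or more of a non-digit; then zero or more of a literal '0' (captured).
Scanning left to right: at [2:17] match '22qr.k343714a00', group 1 = '00'.
Because there's exactly one group, `findall` drops the full match and keeps group 1 from the one hit.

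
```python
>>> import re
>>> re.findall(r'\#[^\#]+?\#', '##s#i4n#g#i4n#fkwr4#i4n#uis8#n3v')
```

['#s#', '#g#', '#fkwr4#', '#uis8#']

No capturing groups, so `findall` returns the 4 full match strings.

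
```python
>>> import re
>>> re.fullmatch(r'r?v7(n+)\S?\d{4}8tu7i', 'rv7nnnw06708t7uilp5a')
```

Pattern: optionally a literal 'r', then the literal 'v7'; then one or more of a literal 'n' (captured); then optionally a non-whitespace character, then exactly 4 of a digit; then the literal '8t', then the literal 'u7i'.
`re.fullmatch` requires the pattern to consume the entire string.
Here the string isn't matched end-to-end, so the call returns None.

None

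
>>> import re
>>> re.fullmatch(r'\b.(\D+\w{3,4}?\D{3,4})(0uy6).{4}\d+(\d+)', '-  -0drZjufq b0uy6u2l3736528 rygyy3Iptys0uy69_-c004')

This matches a word boundary (`\b`, zero-width); then any character; then one or more of a non-digit, then 3 to 4 of a word character (lazy), then 3 to 4 of a non-digit (captured); then the literal '0uy', then the literal '6' (captured); then exactly 4 of any character, then one or more of a digit; then one or more of a digit (captured).
For `fullmatch`, every character of the input must be accounted for by the pattern.
Here there's no way to consume every character, so the call returns None.

None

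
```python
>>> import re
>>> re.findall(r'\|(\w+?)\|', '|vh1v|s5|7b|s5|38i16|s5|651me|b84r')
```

Scanning left to right: at [0:6] match '|vh1v|', group 1 = 'vh1v'; at [8:12] match '|7b|', group 1 = '7b'; at [14:21] match '|38i16|', group 1 = '38i16'; at [23:30] match '|651me|', group 1 = '651me'.
Because there's exactly one group, `findall` drops the full match and keeps group 1 from each hit.

['vh1v', '7b', '38i16', '651me']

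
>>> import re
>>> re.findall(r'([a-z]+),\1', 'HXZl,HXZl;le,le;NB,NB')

['le']

After group 1 captures some text, `\1` only succeeds where that same text appears again.
Because there's exactly one group, `findall` drops the full match and keeps group 1 from the one hit.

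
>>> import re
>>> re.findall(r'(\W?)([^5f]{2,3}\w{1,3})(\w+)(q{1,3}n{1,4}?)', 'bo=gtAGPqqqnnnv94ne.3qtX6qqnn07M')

The pattern matches optionally a non-word character (captured); then 2 to 3 of any character except [5f], then 1 to 3 of a word character (captured); then one or more of a word character (captured); then 1 to 3 of a literal 'q', then 1 to 4 of the literal 'n' (lazy) (captured).
A non-greedy quantifier consumes as few characters as it can — just enough that the remainder of the pattern still matches from where it stops; whatever follows it matches normally.
Matches: at [0:12] match 'bo=gtAGPqqqn', groups = ('', 'bo=gtA', 'GPqq', 'qn'); at [17:28] match 'ne.3qtX6qqn', groups = ('', 'ne.3qt', 'X6q', 'qn').
With 4 capturing groups, `findall` returns a 4-tuple per match.

[('', 'bo=gtA', 'GPqq', 'qn'), ('', 'ne.3qt', 'X6q', 'qn')]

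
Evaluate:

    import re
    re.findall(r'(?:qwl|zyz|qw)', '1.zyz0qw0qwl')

Branches in `(...|...)` are attempted left-to-right; the first branch that allows the whole pattern to succeed is taken.
Walking the string: at [2:5] → 'zyz'; at [6:8] → 'qw'; at [9:12] → 'qwl'.
Since nothing is captured, `findall` lists the 3 matched substrings directly.

['zyz', 'qw', 'qwl']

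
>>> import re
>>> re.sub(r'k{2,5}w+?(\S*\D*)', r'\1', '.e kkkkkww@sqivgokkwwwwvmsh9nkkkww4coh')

Pattern: 2 to 5 of the literal 'k', then one or more of the literal 'w' (lazy); then zero or more of a non-whitespace character, then zero or more of a non-digit (captured).
The `?` after the quantifier makes it lazy — it takes as little as possible before letting the rest of the pattern try.
Matches: at [3:38] → 'kkkkkww@sqivgokkwwwwvmsh9nkkkww4coh'.
Each match is replaced using the text its own group 1 captured.

'.e w@sqivgokkwwwwvmsh9nkkkww4coh'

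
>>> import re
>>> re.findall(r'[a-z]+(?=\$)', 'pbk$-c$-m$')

['pbk', 'c', 'm']

Because the assertion is zero-width, the text it checks is not consumed and won't appear in the result.
Scanning left to right: at [0:3] → 'pbk'; at [5:6] → 'c'; at [8:9] → 'm'.
`findall` yields the raw match text (3 of them) because the pattern has no groups.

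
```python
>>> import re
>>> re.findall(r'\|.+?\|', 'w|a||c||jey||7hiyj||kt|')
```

A non-greedy quantifier consumes as few characters as it can — just enough that the remainder of the pattern still matches from where it stops; whatever follows it matches normally.
Walking the string: at [1:4] → '|a|'; at [4:7] → '|c|'; at [7:12] → '|jey|'; at [12:19] → '|7hiyj|'; at [19:23] → '|kt|'.
`findall` yields the raw match text (5 of them) because the pattern has no groups.

['|a|', '|c|', '|jey|', '|7hiyj|', '|kt|']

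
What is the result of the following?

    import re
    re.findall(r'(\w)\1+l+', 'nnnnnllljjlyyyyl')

After group 1 captures some text, `\1` only succeeds where that same text appears again.
Scanning left to right: at [0:8] match 'nnnnnlll', group 1 = 'n'; at [8:11] match 'jjl', group 1 = 'j'; at [11:16] match 'yyyyl', group 1 = 'y'.
One capturing group, so `findall` returns just the captured substring from each match — 3 in all.

['n', 'j', 'y']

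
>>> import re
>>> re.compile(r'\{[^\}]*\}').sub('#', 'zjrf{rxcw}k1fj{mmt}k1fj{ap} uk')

Each match is replaced by '#'.

'zjrf#k1fj#k1fj# uk'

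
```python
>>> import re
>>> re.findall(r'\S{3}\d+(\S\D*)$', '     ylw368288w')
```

Because there's exactly one group, `findall` drops the full match and keeps group 1 from the one hit.

['w']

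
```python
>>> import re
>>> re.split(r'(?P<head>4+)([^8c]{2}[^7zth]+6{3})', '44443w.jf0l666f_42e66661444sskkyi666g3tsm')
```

This matches one or more of a literal '4' (captured as 'head'); then exactly 2 of any character except [8c], then one or more of any character except [7zth], then exactly 3 of a literal '6' (captured).
Matches to split on: at [0:36] → '44443w.jf0l666f_42e66661444sskkyi666'.
`re.split` interleaves the captured-group text with the surrounding fragments.

['', '4444', '3w.jf0l666f_42e66661444sskkyi666', 'g3tsm']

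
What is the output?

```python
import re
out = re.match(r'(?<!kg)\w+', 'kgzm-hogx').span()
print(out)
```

Because the assertion is negative and zero-width, positions next to the forbidden text are skipped.
`re.match` only tries the pattern at the start of the string.
The match spans [0:4] → 'kgzm'.

(0, 4)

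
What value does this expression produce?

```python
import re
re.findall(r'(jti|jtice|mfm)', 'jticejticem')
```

The regex engine tests alternatives in the order written; an earlier branch that matches wins even if a later one would match more.
Matches: at [0:3] match 'jti', group 1 = 'jti'; at [5:8] match 'jti', group 1 = 'jti'.
One capturing group, so `findall` returns just the captured substring from each match — 2 in all.

['jti', 'jti']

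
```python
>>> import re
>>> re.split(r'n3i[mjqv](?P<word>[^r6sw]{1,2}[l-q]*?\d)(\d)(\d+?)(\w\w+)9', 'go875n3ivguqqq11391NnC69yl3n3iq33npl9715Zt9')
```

['go875', 'guqqq1', '1', '3', '91NnC69yl3n3iq33npl9715Zt', '']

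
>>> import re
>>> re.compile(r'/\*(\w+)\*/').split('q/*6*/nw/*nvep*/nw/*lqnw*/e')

Because the pattern has a capturing group, `split` also inserts each captured text between the pieces.

['q', '6', 'nw', 'nvep', 'nw', 'lqnw', 'e']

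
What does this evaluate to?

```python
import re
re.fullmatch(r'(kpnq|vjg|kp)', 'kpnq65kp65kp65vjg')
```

`fullmatch` succeeds only if the pattern covers the string from start to end.
Here the pattern can't cover the whole string, so the call returns None.

None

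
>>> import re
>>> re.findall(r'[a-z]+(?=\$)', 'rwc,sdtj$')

['sdtj']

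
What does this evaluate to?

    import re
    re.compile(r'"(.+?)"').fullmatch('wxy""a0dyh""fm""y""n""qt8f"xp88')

None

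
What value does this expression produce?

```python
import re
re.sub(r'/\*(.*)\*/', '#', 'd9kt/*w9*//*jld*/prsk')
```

'd9kt#prsk'

Every occurrence is swapped for '#'.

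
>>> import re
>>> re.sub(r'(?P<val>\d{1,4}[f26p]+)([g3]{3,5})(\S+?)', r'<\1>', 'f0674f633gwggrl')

'f<0674f6>ggrl'

`\1` in the replacement pulls in group 1's text for each match.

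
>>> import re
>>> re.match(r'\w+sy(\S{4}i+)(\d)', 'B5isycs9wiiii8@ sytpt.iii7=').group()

`re.match` won't scan ahead — the pattern has to work from the very first character.
The match spans [0:14] → 'B5isycs9wiiii8'.

'B5isycs9wiiii8'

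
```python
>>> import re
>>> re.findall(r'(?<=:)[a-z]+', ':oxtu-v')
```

The `(?=…)`/`(?<=…)` assertion just peeks at neighbouring text; it doesn't advance the match position.
Walking the string: at [1:5] → 'oxtu'.
`findall` yields the raw match text (1 of them) because the pattern has no groups.

['oxtu']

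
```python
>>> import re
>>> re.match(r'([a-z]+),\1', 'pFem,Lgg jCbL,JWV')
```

`re.match` only tries the pattern at the start of the string.
Here the string doesn't start with a match, so the call returns None.

None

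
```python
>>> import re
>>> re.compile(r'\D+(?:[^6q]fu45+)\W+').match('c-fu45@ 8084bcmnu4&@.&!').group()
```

`re.match` won't scan ahead — the pattern has to work from the very first character.
The match spans [0:8] → 'c-fu45@ '.

'c-fu45@ '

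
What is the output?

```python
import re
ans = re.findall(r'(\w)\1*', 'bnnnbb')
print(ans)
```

`\1` is not a pattern — it's the concrete string captured by group 1, re-applied verbatim.
Because there's exactly one group, `findall` drops the full match and keeps group 1 from each hit.

['b', 'n', 'b']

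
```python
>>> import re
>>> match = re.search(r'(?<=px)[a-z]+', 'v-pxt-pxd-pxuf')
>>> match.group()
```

't'

The `(?=…)`/`(?<=…)` assertion just peeks at neighbouring text; it doesn't advance the match position.
The match spans [4:5] → 't'.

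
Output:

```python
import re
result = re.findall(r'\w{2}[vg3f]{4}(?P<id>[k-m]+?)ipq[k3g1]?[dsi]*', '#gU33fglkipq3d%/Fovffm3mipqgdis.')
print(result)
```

['lk']

Because there's exactly one group, `findall` drops the full match and keeps group 1 from the one hit.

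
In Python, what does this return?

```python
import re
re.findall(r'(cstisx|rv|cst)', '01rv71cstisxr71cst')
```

['rv', 'cstisx', 'cst']

Branches in `(...|...)` are attempted left-to-right; the first branch that allows the whole pattern to succeed is taken.
Matches: at [2:4] match 'rv', group 1 = 'rv'; at [6:12] match 'cstisx', group 1 = 'cstisx'; at [15:18] match 'cst', group 1 = 'cst'.
Because there's exactly one group, `findall` drops the full match and keeps group 1 from each hit.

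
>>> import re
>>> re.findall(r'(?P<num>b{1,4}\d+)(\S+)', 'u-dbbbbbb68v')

The pattern matches 1 to 4 of a literal 'b', then one or more of a digit (captured as 'num'); then one or more of a non-whitespace character (captured).
Walking the string: at [5:12] match 'bbbb68v', groups = ('bbbb68', 'v').
2 groups means the one result is a tuple of 2 captured strings — 1 here.

[('bbbb68', 'v')]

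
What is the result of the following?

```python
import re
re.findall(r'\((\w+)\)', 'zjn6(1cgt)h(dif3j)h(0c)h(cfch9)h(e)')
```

['1cgt', 'dif3j', '0c', 'cfch9', 'e']

Walking the string: at [4:10] match '(1cgt)', group 1 = '1cgt'; at [11:18] match '(dif3j)', group 1 = 'dif3j'; at [19:23] match '(0c)', group 1 = '0c'; at [24:31] match '(cfch9)', group 1 = 'cfch9'; at [32:35] match '(e)', group 1 = 'e'.
`findall` collects group 1 from each match (5 total).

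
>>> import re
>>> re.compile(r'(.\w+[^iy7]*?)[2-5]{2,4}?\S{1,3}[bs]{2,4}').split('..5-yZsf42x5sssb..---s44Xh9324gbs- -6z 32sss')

['..5', '-yZsf42x5sssb..---s44Xh9', '- ', '-6z ', '']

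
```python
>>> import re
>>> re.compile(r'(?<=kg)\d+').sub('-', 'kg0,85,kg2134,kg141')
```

'kg-,85,kg-,kg-'

Because the assertion is zero-width, the text it checks is not consumed and won't appear in the result.
Matches: at [2:3] → '0'; at [9:13] → '2134'; at [16:19] → '141'.
Every occurrence is swapped for '-'.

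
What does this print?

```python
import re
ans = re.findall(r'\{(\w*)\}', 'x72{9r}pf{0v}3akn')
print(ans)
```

['9r', '0v']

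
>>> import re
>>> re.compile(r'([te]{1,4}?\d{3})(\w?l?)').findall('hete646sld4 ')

[('ete646', 'sl')]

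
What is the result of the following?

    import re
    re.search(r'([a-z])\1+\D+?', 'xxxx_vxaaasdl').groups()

The match spans [0:5] → 'xxxx_'.
Captured: group 1 = 'x'.

('x',)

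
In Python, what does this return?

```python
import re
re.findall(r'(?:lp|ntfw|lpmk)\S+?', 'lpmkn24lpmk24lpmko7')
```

`|` is ordered: at each position the engine commits to the first alternative that works.
With no groups in the pattern, `findall` gives back each whole match — 3 here.

['lpm', 'lpm', 'lpm']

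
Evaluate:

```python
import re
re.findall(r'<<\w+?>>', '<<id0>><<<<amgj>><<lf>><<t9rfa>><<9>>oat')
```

Walking the string: at [0:7] → '<<id0>>'; at [9:17] → '<<amgj>>'; at [17:23] → '<<lf>>'; at [23:32] → '<<t9rfa>>'; at [32:37] → '<<9>>'.
`findall` yields the raw match text (5 of them) because the pattern has no groups.

['<<id0>>', '<<amgj>>', '<<lf>>', '<<t9rfa>>', '<<9>>']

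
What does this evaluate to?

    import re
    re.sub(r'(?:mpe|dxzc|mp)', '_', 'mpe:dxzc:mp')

'_:_:_'

Branches in `(...|...)` are attempted left-to-right; the first branch that allows the whole pattern to succeed is taken.
Matches: at [0:3] → 'mpe'; at [4:8] → 'dxzc'; at [9:11] → 'mp'.
Every occurrence is swapped for '_'.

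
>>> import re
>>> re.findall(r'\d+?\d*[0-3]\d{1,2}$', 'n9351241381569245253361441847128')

['9351241381569245253361441847128']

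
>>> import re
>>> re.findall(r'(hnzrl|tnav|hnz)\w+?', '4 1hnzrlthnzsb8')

['hnzrl', 'hnz']

The regex engine tests alternatives in the order written; an earlier branch that matches wins even if a later one would match more.
Scanning left to right: at [3:9] match 'hnzrlt', group 1 = 'hnzrl'; at [9:13] match 'hnzs', group 1 = 'hnz'.
Because there's exactly one group, `findall` drops the full match and keeps group 1 from each hit.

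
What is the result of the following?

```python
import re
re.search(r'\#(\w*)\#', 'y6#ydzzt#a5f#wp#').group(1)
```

'ydzzt'

`search` walks the string left to right and returns the first match it finds.
The match spans [2:9] → '#ydzzt#'.
Captured: group 1 = 'ydzzt'.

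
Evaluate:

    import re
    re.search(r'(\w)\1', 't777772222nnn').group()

'77'

The backreference `\1` re-matches whatever the first group consumed, character for character.
`re.search` scans for the first position where the pattern succeeds.
The match spans [1:3] → '77'.
Captured: group 1 = '7'.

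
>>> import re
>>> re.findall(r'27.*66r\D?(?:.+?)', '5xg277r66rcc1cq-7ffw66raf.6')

['277r66rcc1cq-7ffw66raf']

This matches the literal '27', then zero or more of any character, then the literal '66r'; then optionally a non-digit; then one or more of any character (lazy) (non-capturing group).
A non-greedy quantifier consumes as few characters as it can — just enough that the remainder of the pattern still matches from where it stops; whatever follows it matches normally.
Walking the string: at [3:25] → '277r66rcc1cq-7ffw66raf'.
No capturing groups, so `findall` returns the 1 full match string.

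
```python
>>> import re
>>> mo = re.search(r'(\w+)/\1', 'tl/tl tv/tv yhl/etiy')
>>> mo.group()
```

A backreference is literal: `\1` must see the identical characters the first group matched.
`re.search` scans for the first position where the pattern succeeds.
The match spans [0:5] → 'tl/tl'.
Captured: group 1 = 'tl'.

'tl/tl'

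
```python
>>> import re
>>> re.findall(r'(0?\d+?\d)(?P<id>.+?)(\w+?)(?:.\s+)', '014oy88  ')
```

[('014', 'o', 'y8')]

This matches optionally a literal '0', then one or more of a digit (lazy), then a digit (captured); then one or more of any character (lazy) (captured as 'id'); then one or more of a word character (lazy) (captured); then any character, then one or more of whitespace (non-capturing group).
Walking the string: at [0:9] match '014oy88  ', groups = ('014', 'o', 'y8').
With 3 capturing groups, `findall` returns a 3-tuple per match.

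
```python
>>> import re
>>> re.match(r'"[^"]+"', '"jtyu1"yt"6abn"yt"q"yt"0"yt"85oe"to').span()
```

(0, 7)

`match` is anchored at position 0; if the pattern doesn't fit there, it returns None.
The match spans [0:7] → '"jtyu1"'.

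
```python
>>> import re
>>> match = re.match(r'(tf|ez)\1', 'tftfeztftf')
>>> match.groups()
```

('tf',)

After group 1 captures some text, `\1` only succeeds where that same text appears again.
`match` is anchored at position 0; if the pattern doesn't fit there, it returns None.
The match spans [0:4] → 'tftf'.
Captured: group 1 = 'tf'.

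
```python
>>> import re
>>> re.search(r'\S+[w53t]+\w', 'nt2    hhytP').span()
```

(0, 3)

The match spans [0:3] → 'nt2'.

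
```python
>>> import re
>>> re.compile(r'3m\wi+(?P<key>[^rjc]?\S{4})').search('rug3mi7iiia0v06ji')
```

The pattern matches the literal '3m', then a word character, then one or more of a literal 'i'; then optionally any character except [rjc], then exactly 4 of a non-whitespace character (captured as 'key').
Unlike `match`, `search` isn't anchored — it looks for the pattern anywhere in the string.
Here no position works, so the call returns None.

None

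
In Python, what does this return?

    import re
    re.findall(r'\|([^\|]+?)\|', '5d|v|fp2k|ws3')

['v']

Walking the string: at [2:5] match '|v|', group 1 = 'v'.
One capturing group, so `findall` returns just the captured substring from the one match — 1 in all.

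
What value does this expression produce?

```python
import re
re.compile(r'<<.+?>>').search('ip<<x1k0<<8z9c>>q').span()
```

(2, 16)

Unlike `match`, `search` isn't anchored — it looks for the pattern anywhere in the string.
The match spans [2:16] → '<<x1k0<<8z9c>>'.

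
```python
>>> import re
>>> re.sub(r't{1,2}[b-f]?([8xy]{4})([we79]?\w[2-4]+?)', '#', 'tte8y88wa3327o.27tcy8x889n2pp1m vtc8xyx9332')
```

With the lazy modifier that quantifier settles for the fewest repetitions that let the rest of the pattern succeed (the atoms after it are unaffected and can still be greedy).
Every occurrence is swapped for '#'.

'#327o.27tcy8x889n2pp1m v#2'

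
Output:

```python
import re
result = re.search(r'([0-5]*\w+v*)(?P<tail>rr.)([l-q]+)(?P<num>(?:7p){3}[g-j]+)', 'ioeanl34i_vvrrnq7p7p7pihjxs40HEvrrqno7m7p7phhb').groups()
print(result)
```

The match spans [0:25] → 'ioeanl34i_vvrrnq7p7p7pihj'.
Captured: group 1 = 'ioeanl34i_vv', group 2 = 'rrn', group 3 = 'q', group 4 = '7p7p7pihj'.

('ioeanl34i_vv', 'rrn', 'q', '7p7p7pihj')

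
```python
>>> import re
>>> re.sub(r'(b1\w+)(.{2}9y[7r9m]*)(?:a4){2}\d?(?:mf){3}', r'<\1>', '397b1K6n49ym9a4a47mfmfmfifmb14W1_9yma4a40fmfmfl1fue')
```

`\1` in the replacement pulls in group 1's text for each match.

'397<b1K6>ifmb14W1_9yma4a40fmfmfl1fue'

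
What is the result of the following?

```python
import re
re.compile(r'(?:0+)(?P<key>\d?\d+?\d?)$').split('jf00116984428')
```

Pattern: one or more of a literal '0' (non-capturing group); then optionally a digit, then one or more of a digit (lazy), then optionally a digit (captured as 'key'); then anchored at the end.
Because the pattern has a capturing group, `split` also inserts each captured text between the pieces.

['jf', '116984428', '']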